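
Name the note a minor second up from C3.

Two letter names up from C: D.
A minor second spans 1 semitone, so from C3 the target pitch is Db3.

Db3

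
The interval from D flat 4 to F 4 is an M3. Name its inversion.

The rule of nine gives the new number: 9 − 3 = 6, so a third becomes a sixth.
And major becomes minor under inversion, so we get a minor sixth.

minor sixth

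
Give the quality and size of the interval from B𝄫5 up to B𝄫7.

B to B is the same letter name, plus 2 octaves, so the interval is some kind of fifteenth.
The perfect fifteenth spans 24 semitones, and Bbb5 to Bbb7 is exactly 24 semitones — so this is a perfect fifteenth.
(Equivalently, a compound perfect octave: a perfect octave plus an octave.)

perfect 15th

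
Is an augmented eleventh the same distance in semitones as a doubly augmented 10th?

Yes

An augmented eleventh = 18 semitones = a doubly augmented tenth; enharmonically equal.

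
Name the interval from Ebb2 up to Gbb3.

minor tenth

E to G spans three letter names (E-F-G), plus an octave: a tenth.
Ebb2 to Gbb3 is 15 semitones, a half step short of the major tenth (16), so this is minor.
(Equivalently, a compound minor third: a minor third plus an octave.)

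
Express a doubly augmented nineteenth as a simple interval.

doubly augmented fifth

Take out 2 octaves (14 from the number): 19 − 14 = 5.
That makes a doubly augmented nineteenth a compound doubly augmented fifth — 2 octaves plus a doubly augmented fifth.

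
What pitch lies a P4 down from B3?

The fourth takes the letter from B down to F.
A perfect fourth spans 5 semitones, so from B3 the target pitch is F#3.

F#3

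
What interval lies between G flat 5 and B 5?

augmented third

G to B spans three letter names (G-A-B), so the interval is some kind of third.
Gb5 to B5 spans 5 semitones — one semitone wider than the major third (4) — giving an augmented third.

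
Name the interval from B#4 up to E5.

diminished fourth

B to E spans four letter names (B-C-D-E): a fourth.
The perfect fourth is 5 semitones; here we have 4, one semitone narrower: diminished.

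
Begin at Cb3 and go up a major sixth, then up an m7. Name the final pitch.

A major sixth up from Cb3 is Ab3.
Up a minor seventh from Ab3: Gb4 (10 semitones up).

Gb4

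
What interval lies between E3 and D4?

E to D spans seven letter names (E-F-G-A-B-C-D), so the interval is some kind of seventh.
A major seventh would be 11 semitones, but E3 to D4 is 10 — one semitone narrower, making it a minor seventh.

minor seventh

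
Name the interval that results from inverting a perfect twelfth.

First reduce the compound perfect twelfth to its simple form, a perfect fifth.
Interval numbers invert to sum to nine: 5 + 4 = 9, so a fifth inverts to a fourth.
And perfect stays perfect under inversion, so we get a perfect fourth.

perfect 4th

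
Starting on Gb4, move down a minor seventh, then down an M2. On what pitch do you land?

Gb3

Gb4 down a minor seventh → Ab3 (10 semitones).
Ab3 down a major second → Gb3 (2 semitones).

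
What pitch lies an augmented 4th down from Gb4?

Dbb4

Counting four letter names down from G lands on D.
An augmented fourth spans 6 semitones, so from Gb4 the target pitch is Dbb4.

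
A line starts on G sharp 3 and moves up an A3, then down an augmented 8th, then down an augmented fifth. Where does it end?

E 2

G#3 up an augmented third → B##3 (5 semitones).
Down an augmented octave from B##3: B#2 (13 semitones down).
Down an augmented fifth from B#2: E2 (8 semitones down).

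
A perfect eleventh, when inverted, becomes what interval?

First reduce the compound perfect eleventh to its simple form, a perfect fourth.
The rule of nine gives the new number: 9 − 4 = 5, so a fourth becomes a fifth.
And perfect stays perfect under inversion, so we get a perfect fifth.

P5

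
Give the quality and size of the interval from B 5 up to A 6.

m7

B to A spans seven letter names (B-C-D-E-F-G-A) — that makes it a seventh of some quality.
A major seventh would be 11 semitones, but B5 to A6 is 10 — one semitone narrower, making it a minor seventh.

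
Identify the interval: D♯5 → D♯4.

Descending from D#5 to D#4 is the same interval as ascending D#4 to D#5.
D to D is the same letter name, plus an octave, so the interval is some kind of octave.
Counting semitones, D#4→D#5 is 12, which is the perfect octave.

perfect octave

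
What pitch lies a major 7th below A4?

Bb3

Counting seven letter names down from A lands on B.
Moving 11 semitones down from A4 (the size of a major seventh) reaches Bb3.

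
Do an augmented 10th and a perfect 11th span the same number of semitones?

Both span 17 semitones: an augmented tenth and a perfect eleventh are the same chromatic distance.

Yes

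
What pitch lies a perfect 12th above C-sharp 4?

G-sharp 5

The twelfth's letter: C up five letter names plus an octave → G.
A perfect twelfth spans 19 semitones, so from C#4 the target pitch is G#5.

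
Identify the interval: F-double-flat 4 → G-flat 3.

diminished seventh

Descending from Fbb4 to Gb3 is the same interval as ascending Gb3 to Fbb4.
G to F spans seven letter names (G-A-B-C-D-E-F) — that makes it a seventh of some quality.
The major seventh is 11 semitones; here we have 9, two semitones narrower: diminished.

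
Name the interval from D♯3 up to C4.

diminished 7th

D to C spans seven letter names (D-E-F-G-A-B-C), so the interval is some kind of seventh.
The major seventh is 11 semitones; here we have 9, two semitones narrower: diminished.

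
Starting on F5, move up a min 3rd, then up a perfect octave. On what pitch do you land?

Up a minor third from F5: Ab5 (3 semitones up).
A perfect octave up from Ab5 is Ab6.

Ab6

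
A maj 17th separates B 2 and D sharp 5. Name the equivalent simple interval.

Take out 2 octaves (14 from the number): 17 − 14 = 3.
So a major seventeenth is 2 octaves plus a major third. The quality is unchanged.

major 3rd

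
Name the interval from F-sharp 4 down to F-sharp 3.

Descending from F#4 to F#3 is the same interval as ascending F#3 to F#4.
F to F is the same letter name, plus an octave, so the interval is some kind of octave.
F#3 to F#4 is 12 semitones, matching the perfect octave exactly, so the quality is perfect.

perfect 8th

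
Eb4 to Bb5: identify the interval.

perfect 12th

E to B spans five letter names (E-F-G-A-B), plus an octave, so the interval is some kind of twelfth.
Eb4 to Bb5 is 19 semitones, matching the perfect twelfth exactly, so the quality is perfect.
(Equivalently, a compound perfect fifth: a perfect fifth plus an octave.)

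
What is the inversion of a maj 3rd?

The rule of nine gives the new number: 9 − 3 = 6, so a third becomes a sixth.
And major becomes minor under inversion, so we get a minor sixth.

minor sixth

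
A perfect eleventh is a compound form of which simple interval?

Take out an octave (7 from the number): 11 − 7 = 4.
That makes a perfect eleventh a compound perfect fourth — an octave plus a perfect fourth.

P4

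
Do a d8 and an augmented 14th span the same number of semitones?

A diminished octave spans 11 semitones; an augmented fourteenth spans 24 semitones. They differ by 13.

No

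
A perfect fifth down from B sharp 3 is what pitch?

Five letter names down from B: E.
Moving 7 semitones down from B#3 (the size of a perfect fifth) reaches E#3.

E sharp 3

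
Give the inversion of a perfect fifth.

P4

The rule of nine gives the new number: 9 − 5 = 4, so a fifth becomes a fourth.
And perfect stays perfect under inversion, so we get a perfect fourth.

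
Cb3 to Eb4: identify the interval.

major 10th

C to E spans three letter names (C-D-E), plus an octave, so the interval is some kind of tenth.
Counting semitones, Cb3→Eb4 is 16, which is the major tenth.
(Equivalently, a compound major third: a major third plus an octave.)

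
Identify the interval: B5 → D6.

m3

B to D spans three letter names (B-C-D): a third.
A major third would be 4 semitones, but B5 to D6 is 3 — one semitone narrower, making it a minor third.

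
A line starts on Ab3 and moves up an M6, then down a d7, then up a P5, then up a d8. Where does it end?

D5

Ab3 up a major sixth → F4 (9 semitones).
Down a diminished seventh from F4: G#3 (9 semitones down).
Up a perfect fifth from G#3: D#4 (7 semitones up).
A diminished octave up from D#4 is D5.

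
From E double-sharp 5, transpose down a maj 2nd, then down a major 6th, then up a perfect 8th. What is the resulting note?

F double-sharp 5

Down a major second from E##5: D##5 (2 semitones down).
D##5 down a major sixth → F##4 (9 semitones).
A perfect octave up from F##4 is F##5.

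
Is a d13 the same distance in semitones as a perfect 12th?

A diminished thirteenth = 19 semitones = a perfect twelfth; enharmonically equal.

Yes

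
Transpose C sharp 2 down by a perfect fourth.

G sharp 1

Counting four letter names down from C lands on G.
Moving 5 semitones down from C#2 (the size of a perfect fourth) reaches G#1.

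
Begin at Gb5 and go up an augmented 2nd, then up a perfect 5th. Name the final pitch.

E6

Up an augmented second from Gb5: A5 (3 semitones up).
Up a perfect fifth from A5: E6 (7 semitones up).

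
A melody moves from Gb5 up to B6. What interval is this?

augmented 10th

G to B spans three letter names (G-A-B), plus an octave, so the interval is some kind of tenth.
The major tenth is 16 semitones; here we have 17, one semitone wider: augmented.
(Equivalently, a compound augmented third: an augmented third plus an octave.)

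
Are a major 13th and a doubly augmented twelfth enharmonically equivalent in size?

Yes

Both span 21 semitones: a major thirteenth and a doubly augmented twelfth are the same chromatic distance.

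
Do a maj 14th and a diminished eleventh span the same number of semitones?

23 semitones (major fourteenth) vs 16 semitones (diminished eleventh): not equal.

No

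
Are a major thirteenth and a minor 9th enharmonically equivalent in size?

21 semitones (major thirteenth) vs 13 semitones (minor ninth): not equal.

No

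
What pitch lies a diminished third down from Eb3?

C#3

The third takes the letter from E down to C.
Moving 2 semitones down from Eb3 (the size of a diminished third) reaches C#3.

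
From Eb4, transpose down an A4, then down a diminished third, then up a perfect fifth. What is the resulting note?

D4

An augmented fourth down from Eb4 is Bbb3.
Bbb3 down a diminished third → G3 (2 semitones).
A perfect fifth up from G3 is D4.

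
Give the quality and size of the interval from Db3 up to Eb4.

D to E spans two letter names (D-E), plus an octave: a ninth.
Counting semitones, Db3→Eb4 is 14, which is the major ninth.
(Equivalently, a compound major second: a major second plus an octave.)

major ninth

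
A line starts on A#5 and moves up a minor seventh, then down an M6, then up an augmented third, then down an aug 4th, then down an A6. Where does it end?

A#5 up a minor seventh → G#6 (10 semitones).
G#6 down a major sixth → B5 (9 semitones).
Up an augmented third from B5: D##6 (5 semitones up).
D##6 down an augmented fourth → A#5 (6 semitones).
A#5 down an augmented sixth → C5 (10 semitones).

C5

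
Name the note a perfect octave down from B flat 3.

B flat 2

For an octave the letter name doesn't change: still B, an octave down.
A perfect octave is 12 semitones; 12 semitones down from Bb3 gives Bb2.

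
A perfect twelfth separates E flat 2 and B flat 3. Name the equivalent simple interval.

P5

Each octave removed subtracts seven from the number: 12 − 7 = 5.
That makes a perfect twelfth a compound perfect fifth — an octave plus a perfect fifth.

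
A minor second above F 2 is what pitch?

G-flat 2

The second takes the letter from F up to G.
A minor second is 1 semitone; 1 semitone up from F2 gives Gb2.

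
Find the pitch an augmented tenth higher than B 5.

Three letters up from B (plus an octave) reaches D.
An augmented tenth spans 17 semitones, so from B5 the target pitch is D##7.

D-double-sharp 7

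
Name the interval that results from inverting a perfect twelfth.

First reduce the compound perfect twelfth to its simple form, a perfect fifth.
Inverted interval numbers add to nine, so a fifth pairs with a fourth (5 + 4 = 9).
The quality also flips — perfect stays perfect — giving a perfect fourth.

P4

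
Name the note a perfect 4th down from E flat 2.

Counting four letter names down from E lands on B.
A perfect fourth is 5 semitones; 5 semitones down from Eb2 gives Bb1.

B flat 1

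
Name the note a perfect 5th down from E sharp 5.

A sharp 4

Five letter names down from E: A.
A perfect fifth is 7 semitones; 7 semitones down from E#5 gives A#4.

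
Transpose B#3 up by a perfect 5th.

Counting five letter names up from B lands on F.
Moving 7 semitones up from B#3 (the size of a perfect fifth) reaches F##4.

F##4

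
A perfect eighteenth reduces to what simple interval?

perfect 4th

Take out 2 octaves (14 from the number): 18 − 14 = 4.
Quality carries through unchanged, so the simple form is a perfect fourth.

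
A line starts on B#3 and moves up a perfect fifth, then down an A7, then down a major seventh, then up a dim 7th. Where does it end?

B#3 up a perfect fifth → F##4 (7 semitones).
Down an augmented seventh from F##4: G3 (12 semitones down).
A major seventh down from G3 is Ab2.
Ab2 up a diminished seventh → Gbb3 (9 semitones).

Gbb3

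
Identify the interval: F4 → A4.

F to A spans three letter names (F-G-A): a third.
F4 to A4 is 4 semitones, matching the major third exactly, so the quality is major.

major third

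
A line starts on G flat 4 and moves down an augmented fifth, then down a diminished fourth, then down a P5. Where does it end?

C flat 3

Gb4 down an augmented fifth → Cbb4 (8 semitones).
Down a diminished fourth from Cbb4: Gb3 (4 semitones down).
A perfect fifth down from Gb3 is Cb3.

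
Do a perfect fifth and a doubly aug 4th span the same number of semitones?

A perfect fifth spans 7 semitones, and a doubly augmented fourth also spans 7 semitones — they're enharmonic.

Yes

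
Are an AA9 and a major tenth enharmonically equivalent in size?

Yes

Both span 16 semitones: a doubly augmented ninth and a major tenth are the same chromatic distance.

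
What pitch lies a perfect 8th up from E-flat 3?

E-flat 4

An octave keeps the letter name E, an octave up from E.
A perfect octave is 12 semitones; 12 semitones up from Eb3 gives Eb4.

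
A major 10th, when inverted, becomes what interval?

First reduce the compound major tenth to its simple form, a major third.
Interval numbers invert to sum to nine: 3 + 6 = 9, so a third inverts to a sixth.
The quality also flips — major becomes minor — giving a minor sixth.

minor 6th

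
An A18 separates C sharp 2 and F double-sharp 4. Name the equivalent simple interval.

A4

Take out 2 octaves (14 from the number): 18 − 14 = 4.
So an augmented eighteenth is 2 octaves plus an augmented fourth. The quality is unchanged.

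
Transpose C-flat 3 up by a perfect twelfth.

The twelfth's letter: C up five letter names plus an octave → G.
A perfect twelfth is 19 semitones; 19 semitones up from Cb3 gives Gb4.

G-flat 4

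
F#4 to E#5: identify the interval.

major 7th

F to E spans seven letter names (F-G-A-B-C-D-E): a seventh.
The major seventh spans 11 semitones, and F#4 to E#5 is exactly 11 semitones — so this is a major seventh.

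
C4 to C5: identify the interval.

perfect octave

C to C is the same letter name, plus an octave: an octave.
The perfect octave spans 12 semitones, and C4 to C5 is exactly 12 semitones — so this is a perfect octave.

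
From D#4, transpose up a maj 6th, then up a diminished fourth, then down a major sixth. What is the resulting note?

D#4 up a major sixth → B#4 (9 semitones).
Up a diminished fourth from B#4: E5 (4 semitones up).
E5 down a major sixth → G4 (9 semitones).

G4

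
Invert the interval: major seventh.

minor second

The rule of nine gives the new number: 9 − 7 = 2, so a seventh becomes a second.
And major becomes minor under inversion, so we get a minor second.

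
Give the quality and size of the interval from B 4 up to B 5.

perfect 8th

B to B is the same letter name, plus an octave, so the interval is some kind of octave.
Counting semitones, B4→B5 is 12, which is the perfect octave.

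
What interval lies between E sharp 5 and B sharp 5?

E to B spans five letter names (E-F-G-A-B): a fifth.
The perfect fifth spans 7 semitones, and E#5 to B#5 is exactly 7 semitones — so this is a perfect fifth.

perfect fifth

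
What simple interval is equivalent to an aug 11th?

augmented 4th

Each octave removed subtracts seven from the number: 11 − 7 = 4.
That makes an augmented eleventh a compound augmented fourth — an octave plus an augmented fourth.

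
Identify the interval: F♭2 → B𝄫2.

perfect 4th

F to B spans four letter names (F-G-A-B) — that makes it a fourth of some quality.
Fb2 to Bbb2 is 5 semitones, matching the perfect fourth exactly, so the quality is perfect.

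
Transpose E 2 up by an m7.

The seventh takes the letter from E up to D.
A minor seventh spans 10 semitones, so from E2 the target pitch is D3.

D 3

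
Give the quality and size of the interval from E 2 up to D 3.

E to D spans seven letter names (E-F-G-A-B-C-D) — that makes it a seventh of some quality.
E2 to D3 is 10 semitones, a half step short of the major seventh (11), so this is minor.

minor seventh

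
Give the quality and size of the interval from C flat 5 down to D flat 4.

minor seventh

Descending from Cb5 to Db4 is the same interval as ascending Db4 to Cb5.
D to C spans seven letter names (D-E-F-G-A-B-C): a seventh.
A major seventh would be 11 semitones, but Db4 to Cb5 is 10 — one semitone narrower, making it a minor seventh.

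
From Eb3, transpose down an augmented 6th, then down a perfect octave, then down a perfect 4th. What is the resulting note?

Eb3 down an augmented sixth → Gbb2 (10 semitones).
Gbb2 down a perfect octave → Gbb1 (12 semitones).
Down a perfect fourth from Gbb1: Dbb1 (5 semitones down).

Dbb1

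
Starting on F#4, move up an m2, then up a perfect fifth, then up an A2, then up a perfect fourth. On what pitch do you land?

A minor second up from F#4 is G4.
A perfect fifth up from G4 is D5.
D5 up an augmented second → E#5 (3 semitones).
Up a perfect fourth from E#5: A#5 (5 semitones up).

A#5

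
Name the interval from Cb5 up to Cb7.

perfect 15th

C to C is the same letter name, plus 2 octaves, so the interval is some kind of fifteenth.
Counting semitones, Cb5→Cb7 is 24, which is the perfect fifteenth.
(Equivalently, a compound perfect octave: a perfect octave plus an octave.)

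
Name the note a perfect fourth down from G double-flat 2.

D double-flat 2

Four letter names down from G: D.
Moving 5 semitones down from Gbb2 (the size of a perfect fourth) reaches Dbb2.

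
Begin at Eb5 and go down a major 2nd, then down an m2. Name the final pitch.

Down a major second from Eb5: Db5 (2 semitones down).
A minor second down from Db5 is C5.

C5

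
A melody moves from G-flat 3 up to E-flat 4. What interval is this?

G to E spans six letter names (G-A-B-C-D-E): a sixth.
The major sixth spans 9 semitones, and Gb3 to Eb4 is exactly 9 semitones — so this is a major sixth.

major 6th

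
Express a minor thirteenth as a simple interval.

minor sixth

Take out an octave (7 from the number): 13 − 7 = 6.
That makes a minor thirteenth a compound minor sixth — an octave plus a minor sixth.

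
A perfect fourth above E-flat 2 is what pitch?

A-flat 2

The fourth takes the letter from E up to A.
A perfect fourth is 5 semitones; 5 semitones up from Eb2 gives Ab2.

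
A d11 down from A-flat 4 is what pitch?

E 3

Counting four letter names plus an octave down from A lands on E.
A diminished eleventh spans 16 semitones, so from Ab4 the target pitch is E3.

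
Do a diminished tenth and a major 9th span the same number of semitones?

Yes

Both span 14 semitones: a diminished tenth and a major ninth are the same chromatic distance.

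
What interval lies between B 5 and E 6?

B to E spans four letter names (B-C-D-E) — that makes it a fourth of some quality.
The perfect fourth spans 5 semitones, and B5 to E6 is exactly 5 semitones — so this is a perfect fourth.

P4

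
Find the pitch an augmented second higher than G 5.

A-sharp 5

Two letter names up from G: A.
An augmented second spans 3 semitones, so from G5 the target pitch is A#5.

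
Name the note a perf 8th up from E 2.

The letter stays E (same as the start), shifted an octave up.
Moving 12 semitones up from E2 (the size of a perfect octave) reaches E3.

E 3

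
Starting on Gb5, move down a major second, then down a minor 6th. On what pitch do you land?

Ab4

Down a major second from Gb5: Fb5 (2 semitones down).
Fb5 down a minor sixth → Ab4 (8 semitones).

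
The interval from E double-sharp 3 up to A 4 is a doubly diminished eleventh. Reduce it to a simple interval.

dd4

Each octave removed subtracts seven from the number: 11 − 7 = 4.
That makes a doubly diminished eleventh a compound doubly diminished fourth — an octave plus a doubly diminished fourth.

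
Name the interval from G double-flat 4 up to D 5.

G to D spans five letter names (G-A-B-C-D) — that makes it a fifth of some quality.
The perfect fifth is 7 semitones; here we have 9, two semitones wider: doubly augmented.

doubly augmented fifth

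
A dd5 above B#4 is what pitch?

The fifth takes the letter from B up to F.
A doubly diminished fifth is 5 semitones; 5 semitones up from B#4 gives F5.

F5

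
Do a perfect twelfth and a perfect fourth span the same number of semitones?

No

A perfect twelfth spans 19 semitones; a perfect fourth spans 5 semitones. They differ by 14.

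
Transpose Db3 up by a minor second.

Ebb3

The second takes the letter from D up to E.
Moving 1 semitone up from Db3 (the size of a minor second) reaches Ebb3.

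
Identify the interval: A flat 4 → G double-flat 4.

Descending from Ab4 to Gbb4 is the same interval as ascending Gbb4 to Ab4.
G to A spans two letter names (G-A) — that makes it a second of some quality.
A major second would be 2 semitones; Gbb4 to Ab4 is 3, one semitone wider, so the interval is augmented.

augmented second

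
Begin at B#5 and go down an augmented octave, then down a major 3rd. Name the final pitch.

Down an augmented octave from B#5: B4 (13 semitones down).
A major third down from B4 is G4.

G4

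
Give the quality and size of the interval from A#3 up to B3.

minor 2nd

A to B spans two letter names (A-B) — that makes it a second of some quality.
A#3 to B3 is 1 semitone, a half step short of the major second (2), so this is minor.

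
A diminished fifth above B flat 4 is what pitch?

Counting five letter names up from B lands on F.
A diminished fifth is 6 semitones; 6 semitones up from Bb4 gives Fb5.

F flat 5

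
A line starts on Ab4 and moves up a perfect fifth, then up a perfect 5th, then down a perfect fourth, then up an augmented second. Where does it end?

Up a perfect fifth from Ab4: Eb5 (7 semitones up).
A perfect fifth up from Eb5 is Bb5.
A perfect fourth down from Bb5 is F5.
Up an augmented second from F5: G#5 (3 semitones up).

G#5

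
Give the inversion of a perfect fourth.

perfect 5th

Inverted interval numbers add to nine, so a fourth pairs with a fifth (4 + 5 = 9).
Quality inverts too: perfect stays perfect. That makes the inversion a perfect fifth.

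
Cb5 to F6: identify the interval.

augmented eleventh

C to F spans four letter names (C-D-E-F), plus an octave, so the interval is some kind of eleventh.
A perfect eleventh would be 17 semitones; Cb5 to F6 is 18, one semitone wider, so the interval is augmented.
(Equivalently, a compound augmented fourth: an augmented fourth plus an octave.)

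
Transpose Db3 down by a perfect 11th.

Ab1

Four letters down from D (plus an octave) reaches A.
A perfect eleventh is 17 semitones; 17 semitones down from Db3 gives Ab1.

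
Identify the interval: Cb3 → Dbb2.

M7

Descending from Cb3 to Dbb2 is the same interval as ascending Dbb2 to Cb3.
D to C spans seven letter names (D-E-F-G-A-B-C) — that makes it a seventh of some quality.
Dbb2 to Cb3 is 11 semitones, matching the major seventh exactly, so the quality is major.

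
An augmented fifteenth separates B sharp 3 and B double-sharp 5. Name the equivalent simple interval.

augmented 8th

Each octave removed subtracts seven from the number: 15 − 7 = 8.
So an augmented fifteenth is an octave plus an augmented octave. The quality is unchanged.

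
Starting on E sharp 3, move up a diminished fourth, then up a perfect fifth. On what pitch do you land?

A diminished fourth up from E#3 is A3.
A perfect fifth up from A3 is E4.

E 4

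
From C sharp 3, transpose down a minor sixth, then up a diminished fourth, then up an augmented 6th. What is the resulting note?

A minor sixth down from C#3 is E#2.
E#2 up a diminished fourth → A2 (4 semitones).
An augmented sixth up from A2 is F##3.

F double-sharp 3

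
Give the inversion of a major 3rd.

minor sixth

The rule of nine gives the new number: 9 − 3 = 6, so a third becomes a sixth.
The quality also flips — major becomes minor — giving a minor sixth.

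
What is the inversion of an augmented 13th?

d3

First reduce the compound augmented thirteenth to its simple form, an augmented sixth.
The rule of nine gives the new number: 9 − 6 = 3, so a sixth becomes a third.
Quality inverts too: augmented becomes diminished. That makes the inversion a diminished third.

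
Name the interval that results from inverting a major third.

Interval numbers invert to sum to nine: 3 + 6 = 9, so a third inverts to a sixth.
And major becomes minor under inversion, so we get a minor sixth.

m6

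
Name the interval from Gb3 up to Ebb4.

minor sixth

G to E spans six letter names (G-A-B-C-D-E), so the interval is some kind of sixth.
At 8 semitones, Gb3→Ebb4 falls one short of a major sixth: minor.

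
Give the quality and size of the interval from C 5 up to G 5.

perfect 5th

C to G spans five letter names (C-D-E-F-G) — that makes it a fifth of some quality.
The perfect fifth spans 7 semitones, and C5 to G5 is exactly 7 semitones — so this is a perfect fifth.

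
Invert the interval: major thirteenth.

First reduce the compound major thirteenth to its simple form, a major sixth.
Inverted interval numbers add to nine, so a sixth pairs with a third (6 + 3 = 9).
The quality also flips — major becomes minor — giving a minor third.

minor third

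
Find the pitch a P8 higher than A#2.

The letter stays A (same as the start), shifted an octave up.
A perfect octave spans 12 semitones, so from A#2 the target pitch is A#3.

A#3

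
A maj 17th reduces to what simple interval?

Each octave removed subtracts seven from the number: 17 − 14 = 3.
So a major seventeenth is 2 octaves plus a major third. The quality is unchanged.

major third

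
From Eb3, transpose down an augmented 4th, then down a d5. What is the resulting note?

Down an augmented fourth from Eb3: Bbb2 (6 semitones down).
Bbb2 down a diminished fifth → Eb2 (6 semitones).

Eb2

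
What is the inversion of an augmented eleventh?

First reduce the compound augmented eleventh to its simple form, an augmented fourth.
Interval numbers invert to sum to nine: 4 + 5 = 9, so a fourth inverts to a fifth.
And augmented becomes diminished under inversion, so we get a diminished fifth.

diminished 5th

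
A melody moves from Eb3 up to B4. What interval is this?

E to B spans five letter names (E-F-G-A-B), plus an octave: a twelfth.
A perfect twelfth would be 19 semitones; Eb3 to B4 is 20, one semitone wider, so the interval is augmented.
(Equivalently, a compound augmented fifth: an augmented fifth plus an octave.)

augmented 12th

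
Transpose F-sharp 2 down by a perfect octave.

An octave keeps the letter name F, an octave down from F.
Moving 12 semitones down from F#2 (the size of a perfect octave) reaches F#1.

F-sharp 1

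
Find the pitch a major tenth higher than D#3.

Counting three letter names plus an octave up from D lands on F.
A major tenth spans 16 semitones, so from D#3 the target pitch is F##4.

F##4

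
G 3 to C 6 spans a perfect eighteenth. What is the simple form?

Each octave removed subtracts seven from the number: 18 − 14 = 4.
That makes a perfect eighteenth a compound perfect fourth — 2 octaves plus a perfect fourth.

P4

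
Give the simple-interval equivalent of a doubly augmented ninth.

doubly augmented second

Take out an octave (7 from the number): 9 − 7 = 2.
That makes a doubly augmented ninth a compound doubly augmented second — an octave plus a doubly augmented second.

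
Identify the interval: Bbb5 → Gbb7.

minor thirteenth

B to G spans six letter names (B-C-D-E-F-G), plus an octave: a thirteenth.
At 20 semitones, Bbb5→Gbb7 falls one short of a major thirteenth: minor.
(Equivalently, a compound minor sixth: a minor sixth plus an octave.)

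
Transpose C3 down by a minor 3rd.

Counting three letter names down from C lands on A.
A minor third spans 3 semitones, so from C3 the target pitch is A2.

A2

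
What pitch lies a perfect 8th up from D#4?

D#5

For an octave the letter name doesn't change: still D, an octave up.
A perfect octave is 12 semitones; 12 semitones up from D#4 gives D#5.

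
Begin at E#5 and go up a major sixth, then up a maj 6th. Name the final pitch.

A##6

A major sixth up from E#5 is C##6.
A major sixth up from C##6 is A##6.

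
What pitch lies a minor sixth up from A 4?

Six letter names up from A: F.
A minor sixth is 8 semitones; 8 semitones up from A4 gives F5.

F 5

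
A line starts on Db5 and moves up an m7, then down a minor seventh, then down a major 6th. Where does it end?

Db5 up a minor seventh → Cb6 (10 semitones).
Cb6 down a minor seventh → Db5 (10 semitones).
A major sixth down from Db5 is Fb4.

Fb4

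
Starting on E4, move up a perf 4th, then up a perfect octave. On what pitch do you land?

Up a perfect fourth from E4: A4 (5 semitones up).
A perfect octave up from A4 is A5.

A5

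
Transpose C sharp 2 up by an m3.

E 2

Counting three letter names up from C lands on E.
A minor third spans 3 semitones, so from C#2 the target pitch is E2.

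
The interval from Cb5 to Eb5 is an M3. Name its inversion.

m6

Interval numbers invert to sum to nine: 3 + 6 = 9, so a third inverts to a sixth.
The quality also flips — major becomes minor — giving a minor sixth.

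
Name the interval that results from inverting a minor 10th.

major 6th

First reduce the compound minor tenth to its simple form, a minor third.
The rule of nine gives the new number: 9 − 3 = 6, so a third becomes a sixth.
And minor becomes major under inversion, so we get a major sixth.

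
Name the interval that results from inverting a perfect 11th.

First reduce the compound perfect eleventh to its simple form, a perfect fourth.
Inverted interval numbers add to nine, so a fourth pairs with a fifth (4 + 5 = 9).
And perfect stays perfect under inversion, so we get a perfect fifth.

P5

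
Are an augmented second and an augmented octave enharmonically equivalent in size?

An augmented second spans 3 semitones; an augmented octave spans 13 semitones. They differ by 10.

No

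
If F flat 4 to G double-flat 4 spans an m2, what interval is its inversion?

major 7th

Interval numbers invert to sum to nine: 2 + 7 = 9, so a second inverts to a seventh.
Quality inverts too: minor becomes major. That makes the inversion a major seventh.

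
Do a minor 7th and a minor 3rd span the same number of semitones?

10 semitones (minor seventh) vs 3 semitones (minor third): not equal.

No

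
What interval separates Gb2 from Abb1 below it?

Descending from Gb2 to Abb1 is the same interval as ascending Abb1 to Gb2.
A to G spans seven letter names (A-B-C-D-E-F-G) — that makes it a seventh of some quality.
The major seventh spans 11 semitones, and Abb1 to Gb2 is exactly 11 semitones — so this is a major seventh.

M7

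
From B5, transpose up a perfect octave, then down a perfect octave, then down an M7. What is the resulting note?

Up a perfect octave from B5: B6 (12 semitones up).
B6 down a perfect octave → B5 (12 semitones).
B5 down a major seventh → C5 (11 semitones).

C5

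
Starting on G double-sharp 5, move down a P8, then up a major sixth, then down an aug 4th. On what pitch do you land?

G##5 down a perfect octave → G##4 (12 semitones).
A major sixth up from G##4 is E##5.
E##5 down an augmented fourth → B#4 (6 semitones).

B sharp 4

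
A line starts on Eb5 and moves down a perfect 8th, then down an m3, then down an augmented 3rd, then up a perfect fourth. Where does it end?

Dbb4

Down a perfect octave from Eb5: Eb4 (12 semitones down).
Eb4 down a minor third → C4 (3 semitones).
C4 down an augmented third → Abb3 (5 semitones).
A perfect fourth up from Abb3 is Dbb4.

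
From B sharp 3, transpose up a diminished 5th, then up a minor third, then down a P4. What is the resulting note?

B#3 up a diminished fifth → F#4 (6 semitones).
Up a minor third from F#4: A4 (3 semitones up).
A perfect fourth down from A4 is E4.

E 4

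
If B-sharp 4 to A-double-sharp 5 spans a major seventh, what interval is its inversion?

Interval numbers invert to sum to nine: 7 + 2 = 9, so a seventh inverts to a second.
The quality also flips — major becomes minor — giving a minor second.

minor second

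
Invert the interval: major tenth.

minor sixth

First reduce the compound major tenth to its simple form, a major third.
The rule of nine gives the new number: 9 − 3 = 6, so a third becomes a sixth.
And major becomes minor under inversion, so we get a minor sixth.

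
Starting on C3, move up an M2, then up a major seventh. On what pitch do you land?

C#4

A major second up from C3 is D3.
Up a major seventh from D3: C#4 (11 semitones up).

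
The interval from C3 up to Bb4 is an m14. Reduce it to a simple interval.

Subtracting seven from the interval number removes an octave: 14 − 7 = 7.
Quality carries through unchanged, so the simple form is a minor seventh.

minor 7th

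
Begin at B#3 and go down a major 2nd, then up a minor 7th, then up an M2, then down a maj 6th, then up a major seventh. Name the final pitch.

Down a major second from B#3: A#3 (2 semitones down).
Up a minor seventh from A#3: G#4 (10 semitones up).
G#4 up a major second → A#4 (2 semitones).
A major sixth down from A#4 is C#4.
C#4 up a major seventh → B#4 (11 semitones).

B#4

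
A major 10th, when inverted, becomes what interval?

minor sixth

First reduce the compound major tenth to its simple form, a major third.
The rule of nine gives the new number: 9 − 3 = 6, so a third becomes a sixth.
And major becomes minor under inversion, so we get a minor sixth.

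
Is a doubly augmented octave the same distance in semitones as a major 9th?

Yes

A doubly augmented octave = 14 semitones = a major ninth; enharmonically equal.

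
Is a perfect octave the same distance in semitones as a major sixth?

No

12 semitones (perfect octave) vs 9 semitones (major sixth): not equal.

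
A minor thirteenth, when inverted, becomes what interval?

First reduce the compound minor thirteenth to its simple form, a minor sixth.
The rule of nine gives the new number: 9 − 6 = 3, so a sixth becomes a third.
And minor becomes major under inversion, so we get a major third.

major third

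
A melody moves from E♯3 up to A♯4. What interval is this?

E to A spans four letter names (E-F-G-A), plus an octave: an eleventh.
The perfect eleventh spans 17 semitones, and E#3 to A#4 is exactly 17 semitones — so this is a perfect eleventh.
(Equivalently, a compound perfect fourth: a perfect fourth plus an octave.)

perfect eleventh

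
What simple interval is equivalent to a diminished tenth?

Each octave removed subtracts seven from the number: 10 − 7 = 3.
Quality carries through unchanged, so the simple form is a diminished third.

diminished third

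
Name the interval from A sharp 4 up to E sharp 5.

A to E spans five letter names (A-B-C-D-E), so the interval is some kind of fifth.
The perfect fifth spans 7 semitones, and A#4 to E#5 is exactly 7 semitones — so this is a perfect fifth.

perfect fifth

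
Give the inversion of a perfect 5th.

P4

Inverted interval numbers add to nine, so a fifth pairs with a fourth (5 + 4 = 9).
And perfect stays perfect under inversion, so we get a perfect fourth.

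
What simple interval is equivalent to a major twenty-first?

Subtracting seven from the interval number removes an octave: 21 − 14 = 7.
So a major twenty-first is 2 octaves plus a major seventh. The quality is unchanged.

major 7th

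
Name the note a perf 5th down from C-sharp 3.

F-sharp 2

Counting five letter names down from C lands on F.
A perfect fifth spans 7 semitones, so from C#3 the target pitch is F#2.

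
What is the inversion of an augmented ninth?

First reduce the compound augmented ninth to its simple form, an augmented second.
Interval numbers invert to sum to nine: 2 + 7 = 9, so a second inverts to a seventh.
The quality also flips — augmented becomes diminished — giving a diminished seventh.

diminished seventh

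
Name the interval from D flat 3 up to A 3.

D to A spans five letter names (D-E-F-G-A): a fifth.
Db3 to A3 spans 8 semitones — one semitone wider than the perfect fifth (7) — giving an augmented fifth.

augmented fifth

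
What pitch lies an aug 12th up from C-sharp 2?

G-double-sharp 3

Five letters up from C (plus an octave) reaches G.
An augmented twelfth spans 20 semitones, so from C#2 the target pitch is G##3.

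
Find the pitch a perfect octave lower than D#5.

The letter stays D (same as the start), shifted an octave down.
A perfect octave is 12 semitones; 12 semitones down from D#5 gives D#4.

D#4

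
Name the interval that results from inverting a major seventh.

The rule of nine gives the new number: 9 − 7 = 2, so a seventh becomes a second.
And major becomes minor under inversion, so we get a minor second.

minor second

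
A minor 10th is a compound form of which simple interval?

Subtracting seven from the interval number removes an octave: 10 − 7 = 3.
So a minor tenth is an octave plus a minor third. The quality is unchanged.

minor 3rd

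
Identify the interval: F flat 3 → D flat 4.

F to D spans six letter names (F-G-A-B-C-D) — that makes it a sixth of some quality.
Fb3 to Db4 is 9 semitones, matching the major sixth exactly, so the quality is major.

major sixth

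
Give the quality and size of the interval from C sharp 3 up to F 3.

C to F spans four letter names (C-D-E-F), so the interval is some kind of fourth.
The perfect fourth is 5 semitones; here we have 4, one semitone narrower: diminished.

d4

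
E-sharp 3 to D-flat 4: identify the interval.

dd7

E to D spans seven letter names (E-F-G-A-B-C-D) — that makes it a seventh of some quality.
The major seventh is 11 semitones; here we have 8, three semitones narrower: doubly diminished.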